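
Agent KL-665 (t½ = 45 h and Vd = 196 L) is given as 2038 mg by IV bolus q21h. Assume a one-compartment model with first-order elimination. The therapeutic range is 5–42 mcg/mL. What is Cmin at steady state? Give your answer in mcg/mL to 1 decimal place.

27.2 mcg/mL

k = ln2/t½ = ln2/45 ≈ 0.015403 h⁻¹; fraction remaining f = e^(−kτ) = e^(−0.015403×21) ≈ 0.7236.
Single-dose peak C₀ = D/Vd = 2038/196 ≈ 10.398 mcg/mL.
Steady-state trough Cmin,ss = C₀·f/(1−f) ≈ 10.398 × 0.7236/0.2764 ≈ 27.221 mcg/mL.
Trough 27.2 mcg/mL vs MEC 5 mcg/mL: adequate.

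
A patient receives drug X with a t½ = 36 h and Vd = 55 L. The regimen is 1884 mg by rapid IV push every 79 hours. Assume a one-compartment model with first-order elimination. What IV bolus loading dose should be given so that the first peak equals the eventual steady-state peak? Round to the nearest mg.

2411 mg

f = (1/2)^(79/36) ≈ 0.218477; accumulation ratio R = 1/(1−f) ≈ 1.27955.
Loading dose to hit Cmax,ss on first dose: D_load = D_maint·R ≈ 1884 × 1.27955 ≈ 2410.67 mg.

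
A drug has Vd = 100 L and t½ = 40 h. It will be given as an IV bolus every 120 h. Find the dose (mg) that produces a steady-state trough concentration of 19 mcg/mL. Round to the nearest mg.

13300 mg

τ/t½ = 120/40 ≈ 3, so f = (1/2)^(120/40) ≈ 0.125000.
Cmin,ss = (D/Vd)·f/(1−f), so D = Cmin,ss·Vd·(1−f)/f.
D = 19 × 100 × (1−f)/f ≈ 19 × 100 × 7.00000 ≈ 13300.00 mg.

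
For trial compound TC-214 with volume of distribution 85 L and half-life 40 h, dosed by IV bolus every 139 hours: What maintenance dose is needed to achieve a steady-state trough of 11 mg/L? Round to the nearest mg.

9462 mg

τ/t½ = 139/40 ≈ 3.475, so f = (1/2)^(139/40) ≈ 0.089933.
Cmin,ss = (D/Vd)·f/(1−f), so D = Cmin,ss·Vd·(1−f)/f.
D = 11 × 85 × (1−f)/f ≈ 11 × 85 × 10.11939 ≈ 9461.63 mg.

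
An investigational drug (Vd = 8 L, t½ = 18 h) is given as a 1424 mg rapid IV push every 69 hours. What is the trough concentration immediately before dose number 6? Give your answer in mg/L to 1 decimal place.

13.4 mg/L

f = (1/2)^(τ/t½) = (1/2)^(69/18) ≈ 0.0702.
C₀ = D/Vd = 1424/8 ≈ 178.000 mg/L.
Before the 6th dose, 5 doses have been given. Superposition: Cmin = C₀·(f + f² + … + f^5).
≈ 178.000 × (0.0702 + 0.0049 + 0.0003 + 0.0000 + 0.0000) ≈ 178.000 × 0.0754 ≈ 13.421 mg/L.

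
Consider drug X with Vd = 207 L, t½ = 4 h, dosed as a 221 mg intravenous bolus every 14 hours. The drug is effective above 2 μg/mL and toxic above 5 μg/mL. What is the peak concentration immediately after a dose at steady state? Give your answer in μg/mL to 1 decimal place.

1.2 μg/mL

Over one 14-h interval, 14/4 ≈ 3.5 half-lives elapse, leaving f ≈ 0.0884 of each dose.
At steady state, accumulation factor R = 1/(1 − e^(−kτ)) ≈ 1.0970.
Each bolus raises the concentration by D/Vd = 221/207 ≈ 1.068 μg/mL.
Cmax,ss = C₀/(1 − f) ≈ 1.068/0.9116 ≈ 1.172 μg/mL.
Peak 1.2 μg/mL vs MTC 5 μg/mL: below toxic threshold.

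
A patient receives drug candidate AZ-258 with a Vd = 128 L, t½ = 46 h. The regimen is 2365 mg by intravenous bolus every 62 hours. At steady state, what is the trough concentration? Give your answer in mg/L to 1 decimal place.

Over one 62-h interval, 62/46 ≈ 1.3478 half-lives elapse, leaving f ≈ 0.3929 of each dose.
Accumulation ratio R = 1/(1 − f) ≈ 1/0.6071 ≈ 1.6472.
Single-dose peak C₀ = D/Vd = 2365/128 ≈ 18.477 mg/L.
Steady-state peak Cmax,ss = C₀·R ≈ 18.477 × 1.6472 ≈ 30.435 mg/L.
Steady-state trough Cmin,ss = Cmax,ss·f ≈ 30.435 × 0.3929 ≈ 11.958 mg/L.

12.0 mg/L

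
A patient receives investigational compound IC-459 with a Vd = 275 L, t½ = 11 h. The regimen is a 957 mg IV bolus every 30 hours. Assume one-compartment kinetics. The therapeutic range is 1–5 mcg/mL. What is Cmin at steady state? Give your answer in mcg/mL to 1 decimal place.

0.6 mcg/mL

Over one 30-h interval, 30/11 ≈ 2.7273 half-lives elapse, leaving f ≈ 0.1510 of each dose.
Single-dose peak C₀ = D/Vd = 957/275 ≈ 3.480 mcg/mL.
Steady-state trough Cmin,ss = C₀·f/(1−f) ≈ 3.480 × 0.1510/0.8490 ≈ 0.619 mcg/mL.
Trough 0.6 mcg/mL vs MEC 1 mcg/mL: subtherapeutic.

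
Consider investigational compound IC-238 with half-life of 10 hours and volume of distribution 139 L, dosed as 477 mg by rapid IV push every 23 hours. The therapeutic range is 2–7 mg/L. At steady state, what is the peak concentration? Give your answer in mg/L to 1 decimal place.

4.3 mg/L

Over one 23-h interval, 23/10 ≈ 2.3 half-lives elapse, leaving f ≈ 0.2031 of each dose.
Accumulation ratio R = 1/(1 − f) ≈ 1/0.7969 ≈ 1.2549.
Each bolus raises the concentration by D/Vd = 477/139 ≈ 3.432 mg/L.
Steady-state peak Cmax,ss = C₀·R ≈ 3.432 × 1.2549 ≈ 4.307 mg/L.
Peak 4.3 mg/L vs MTC 7 mg/L: below toxic threshold.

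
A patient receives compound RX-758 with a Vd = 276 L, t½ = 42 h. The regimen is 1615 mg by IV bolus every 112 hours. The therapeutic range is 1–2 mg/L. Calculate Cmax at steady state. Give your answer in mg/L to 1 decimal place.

k = ln2/t½ = ln2/42 ≈ 0.016504 h⁻¹; fraction remaining f = e^(−kτ) = e^(−0.016504×112) ≈ 0.1575.
Accumulation ratio R = 1/(1 − f) ≈ 1/0.8425 ≈ 1.1869.
Each bolus raises the concentration by D/Vd = 1615/276 ≈ 5.851 mg/L.
Steady-state peak Cmax,ss = C₀·R ≈ 5.851 × 1.1869 ≈ 6.945 mg/L.
Peak 6.9 mg/L vs MTC 2 mg/L: exceeds toxic threshold.

6.9 mg/L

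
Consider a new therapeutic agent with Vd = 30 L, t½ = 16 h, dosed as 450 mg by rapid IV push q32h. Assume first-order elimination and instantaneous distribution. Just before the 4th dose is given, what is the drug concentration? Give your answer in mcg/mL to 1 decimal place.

4.9 mcg/mL

f = (1/2)^(τ/t½) = (1/2)^(32/16) ≈ 0.2500.
C₀ = D/Vd = 450/30 ≈ 15.000 mcg/mL.
Before the 4th dose, 3 doses have been given. Superposition: Cmin = C₀·(f + f² + … + f^3).
≈ 15.000 × (0.2500 + 0.0625 + 0.0156) ≈ 15.000 × 0.3281 ≈ 4.921 mcg/mL.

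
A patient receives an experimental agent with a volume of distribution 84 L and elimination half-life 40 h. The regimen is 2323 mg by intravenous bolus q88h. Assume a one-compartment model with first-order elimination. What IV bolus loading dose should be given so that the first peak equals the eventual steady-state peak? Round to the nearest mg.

f = (1/2)^(88/40) ≈ 0.217638; accumulation ratio R = 1/(1−f) ≈ 1.27818.
Loading dose to hit Cmax,ss on first dose: D_load = D_maint·R ≈ 2323 × 1.27818 ≈ 2969.21 mg.

2969 mg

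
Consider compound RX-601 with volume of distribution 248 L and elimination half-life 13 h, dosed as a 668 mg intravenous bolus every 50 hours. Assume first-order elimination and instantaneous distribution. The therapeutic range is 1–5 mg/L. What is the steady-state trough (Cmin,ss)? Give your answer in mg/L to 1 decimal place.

0.2 mg/L

Over one 50-h interval, 50/13 ≈ 3.8462 half-lives elapse, leaving f ≈ 0.0695 of each dose.
Accumulation ratio R = 1/(1 − f) ≈ 1/0.9305 ≈ 1.0747.
Each bolus raises the concentration by D/Vd = 668/248 ≈ 2.694 mg/L.
Cmax,ss = C₀/(1 − f) ≈ 2.694/0.9305 ≈ 2.895 mg/L.
Steady-state trough Cmin,ss = Cmax,ss·f ≈ 2.895 × 0.0695 ≈ 0.201 mg/L.
Trough 0.2 mg/L vs MEC 1 mg/L: subtherapeutic.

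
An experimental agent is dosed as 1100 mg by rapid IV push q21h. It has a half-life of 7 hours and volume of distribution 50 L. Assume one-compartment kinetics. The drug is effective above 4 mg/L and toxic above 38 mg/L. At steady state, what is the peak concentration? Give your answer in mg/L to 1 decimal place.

τ = 21 h = 3 half-lives, so f = (1/2)^3 = 0.125.
At steady state, R = 1/(1 − 0.125) = 8/7.
Single-dose peak C₀ = D/Vd = 1100/50 = 22 mg/L.
Steady-state peak Cmax,ss = C₀·R = 22 × 8/7 ≈ 25.143 mg/L.
Peak 25.1 mg/L vs MTC 38 mg/L: below toxic threshold.

25.1 mg/L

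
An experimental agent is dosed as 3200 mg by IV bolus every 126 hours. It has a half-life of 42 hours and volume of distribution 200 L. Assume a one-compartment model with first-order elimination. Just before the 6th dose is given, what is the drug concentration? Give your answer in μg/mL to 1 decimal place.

f = (1/2)^(τ/t½) = (1/2)^(126/42) ≈ 0.1250.
C₀ = D/Vd = 3200/200 ≈ 16.000 μg/mL.
Before the 6th dose, 5 doses have been given. Superposition: Cmin = C₀·(f + f² + … + f^5).
≈ 16.000 × (0.1250 + 0.0156 + 0.0020 + 0.0002 + 0.0000) ≈ 16.000 × 0.1428 ≈ 2.285 μg/mL.

2.3 μg/mL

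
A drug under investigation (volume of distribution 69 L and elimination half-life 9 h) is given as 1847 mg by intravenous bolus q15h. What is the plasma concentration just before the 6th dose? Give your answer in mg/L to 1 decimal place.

f = (1/2)^(τ/t½) = (1/2)^(15/9) ≈ 0.3150.
C₀ = D/Vd = 1847/69 ≈ 26.768 mg/L.
Before the 6th dose, 5 doses have been given. Superposition: Cmin = C₀·(f + f² + … + f^5).
≈ 26.768 × (0.3150 + 0.0992 + 0.0313 + 0.0098 + 0.0031) ≈ 26.768 × 0.4584 ≈ 12.270 mg/L.

12.3 mg/L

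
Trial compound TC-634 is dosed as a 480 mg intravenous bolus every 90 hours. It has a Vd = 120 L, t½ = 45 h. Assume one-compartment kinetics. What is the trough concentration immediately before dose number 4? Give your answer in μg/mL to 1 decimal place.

1.3 μg/mL

f = (1/2)^(τ/t½) = (1/2)^(90/45) ≈ 0.2500.
C₀ = D/Vd = 480/120 ≈ 4.000 μg/mL.
Before the 4th dose, 3 doses have been given. Superposition: Cmin = C₀·(f + f² + … + f^3).
≈ 4.000 × (0.2500 + 0.0625 + 0.0156) ≈ 4.000 × 0.3281 ≈ 1.312 μg/mL.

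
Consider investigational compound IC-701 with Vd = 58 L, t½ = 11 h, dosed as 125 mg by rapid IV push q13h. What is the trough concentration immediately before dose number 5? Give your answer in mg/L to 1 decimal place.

1.6 mg/L

f = (1/2)^(τ/t½) = (1/2)^(13/11) ≈ 0.4408.
C₀ = D/Vd = 125/58 ≈ 2.155 mg/L.
Before the 5th dose, 4 doses have been given. Superposition: Cmin = C₀·(f + f² + … + f^4).
≈ 2.155 × (0.4408 + 0.1943 + 0.0856 + 0.0378) ≈ 2.155 × 0.7585 ≈ 1.635 mg/L.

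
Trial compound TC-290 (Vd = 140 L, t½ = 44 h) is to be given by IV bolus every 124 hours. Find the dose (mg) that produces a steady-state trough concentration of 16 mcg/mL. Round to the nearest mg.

13558 mg

τ/t½ = 124/44 ≈ 2.8182, so f = (1/2)^(124/44) ≈ 0.141789.
Cmin,ss = (D/Vd)·f/(1−f), so D = Cmin,ss·Vd·(1−f)/f.
D = 16 × 140 × (1−f)/f ≈ 16 × 140 × 6.05273 ≈ 13558.12 mg.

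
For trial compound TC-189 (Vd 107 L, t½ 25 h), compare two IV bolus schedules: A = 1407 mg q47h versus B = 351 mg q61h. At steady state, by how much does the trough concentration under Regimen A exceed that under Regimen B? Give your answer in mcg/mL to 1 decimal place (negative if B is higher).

Regimen A: f = (1/2)^(47/25) ≈ 0.2717; Cmin,ss = (1407/107)·f/(1−f) ≈ 4.906 mcg/mL.
Regimen B: f = (1/2)^(61/25) ≈ 0.1843; Cmin,ss = (351/107)·f/(1−f) ≈ 0.741 mcg/mL.
Difference ≈ 4.906 − 0.741 ≈ 4.165 mcg/mL.

4.2 mcg/mL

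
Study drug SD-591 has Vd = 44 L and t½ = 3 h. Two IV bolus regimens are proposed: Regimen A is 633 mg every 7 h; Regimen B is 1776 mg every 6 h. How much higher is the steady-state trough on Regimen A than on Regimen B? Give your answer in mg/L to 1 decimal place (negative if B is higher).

Regimen A: f = (1/2)^(7/3) ≈ 0.1984; Cmin,ss = (633/44)·f/(1−f) ≈ 3.561 mg/L.
Regimen B: f = (1/2)^(6/3) ≈ 0.2500; Cmin,ss = (1776/44)·f/(1−f) ≈ 13.455 mg/L.
Difference ≈ 3.561 − 13.455 ≈ -9.894 mg/L.

-9.9 mg/L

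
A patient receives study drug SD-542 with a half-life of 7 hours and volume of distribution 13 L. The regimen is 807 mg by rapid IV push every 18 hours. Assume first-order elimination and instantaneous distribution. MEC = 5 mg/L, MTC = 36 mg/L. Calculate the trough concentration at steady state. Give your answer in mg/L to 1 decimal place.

k = ln2/t½ = ln2/7 ≈ 0.099021 h⁻¹; fraction remaining f = e^(−kτ) = e^(−0.099021×18) ≈ 0.1682.
Each bolus raises the concentration by D/Vd = 807/13 ≈ 62.077 mg/L.
Steady-state trough Cmin,ss = C₀·f/(1−f) ≈ 62.077 × 0.1682/0.8318 ≈ 12.553 mg/L.
Trough 12.6 mg/L vs MEC 5 mg/L: adequate.

12.6 mg/L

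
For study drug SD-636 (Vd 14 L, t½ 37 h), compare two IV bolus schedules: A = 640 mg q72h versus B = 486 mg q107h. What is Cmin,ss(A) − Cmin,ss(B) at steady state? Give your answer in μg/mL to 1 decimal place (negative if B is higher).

10.6 μg/mL

Regimen A: f = (1/2)^(72/37) ≈ 0.2595; Cmin,ss = (640/14)·f/(1−f) ≈ 16.020 μg/mL.
Regimen B: f = (1/2)^(107/37) ≈ 0.1347; Cmin,ss = (486/14)·f/(1−f) ≈ 5.404 μg/mL.
Difference ≈ 16.020 − 5.404 ≈ 10.616 μg/mL.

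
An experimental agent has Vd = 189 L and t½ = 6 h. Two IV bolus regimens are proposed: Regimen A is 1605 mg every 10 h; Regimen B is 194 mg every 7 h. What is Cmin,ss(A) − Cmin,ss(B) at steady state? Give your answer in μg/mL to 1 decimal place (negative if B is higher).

Regimen A: f = (1/2)^(10/6) ≈ 0.3150; Cmin,ss = (1605/189)·f/(1−f) ≈ 3.905 μg/mL.
Regimen B: f = (1/2)^(7/6) ≈ 0.4454; Cmin,ss = (194/189)·f/(1−f) ≈ 0.824 μg/mL.
Difference ≈ 3.905 − 0.824 ≈ 3.081 μg/mL.

3.1 μg/mL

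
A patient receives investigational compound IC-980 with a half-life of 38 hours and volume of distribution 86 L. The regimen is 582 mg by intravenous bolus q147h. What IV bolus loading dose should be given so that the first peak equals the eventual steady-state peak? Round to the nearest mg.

f = (1/2)^(147/38) ≈ 0.068468; accumulation ratio R = 1/(1−f) ≈ 1.07350.
Loading dose to hit Cmax,ss on first dose: D_load = D_maint·R ≈ 582 × 1.07350 ≈ 624.78 mg.

625 mg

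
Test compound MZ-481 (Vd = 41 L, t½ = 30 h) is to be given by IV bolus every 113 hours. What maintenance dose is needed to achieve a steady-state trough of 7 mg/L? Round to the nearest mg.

τ/t½ = 113/30 ≈ 3.7667, so f = (1/2)^(113/30) ≈ 0.073472.
Cmin,ss = (D/Vd)·f/(1−f), so D = Cmin,ss·Vd·(1−f)/f.
D = 7 × 41 × (1−f)/f ≈ 7 × 41 × 12.61063 ≈ 3619.25 mg.

3619 mg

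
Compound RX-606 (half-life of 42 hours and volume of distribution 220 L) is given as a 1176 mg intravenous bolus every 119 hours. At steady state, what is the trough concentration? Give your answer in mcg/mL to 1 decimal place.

Over one 119-h interval, 119/42 ≈ 2.8333 half-lives elapse, leaving f ≈ 0.1403 of each dose.
Each bolus raises the concentration by D/Vd = 1176/220 ≈ 5.345 mcg/mL.
Steady-state trough Cmin,ss = C₀·f/(1−f) ≈ 5.345 × 0.1403/0.8597 ≈ 0.872 mcg/mL.

0.9 mcg/mL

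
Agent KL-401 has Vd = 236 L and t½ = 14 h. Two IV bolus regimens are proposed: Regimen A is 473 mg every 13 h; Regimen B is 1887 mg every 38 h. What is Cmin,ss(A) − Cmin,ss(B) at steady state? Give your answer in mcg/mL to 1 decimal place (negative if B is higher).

Regimen A: f = (1/2)^(13/14) ≈ 0.5254; Cmin,ss = (473/236)·f/(1−f) ≈ 2.219 mcg/mL.
Regimen B: f = (1/2)^(38/14) ≈ 0.1524; Cmin,ss = (1887/236)·f/(1−f) ≈ 1.438 mcg/mL.
Difference ≈ 2.219 − 1.438 ≈ 0.781 mcg/mL.

0.8 mcg/mL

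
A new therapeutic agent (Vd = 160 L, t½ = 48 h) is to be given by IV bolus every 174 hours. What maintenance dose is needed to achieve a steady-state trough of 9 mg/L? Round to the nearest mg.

16326 mg

τ/t½ = 174/48 ≈ 3.625, so f = (1/2)^(174/48) ≈ 0.081052.
Cmin,ss = (D/Vd)·f/(1−f), so D = Cmin,ss·Vd·(1−f)/f.
D = 9 × 160 × (1−f)/f ≈ 9 × 160 × 11.33776 ≈ 16326.37 mg.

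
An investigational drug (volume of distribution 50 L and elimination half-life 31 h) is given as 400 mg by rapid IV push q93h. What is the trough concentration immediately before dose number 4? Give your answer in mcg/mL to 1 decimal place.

f = (1/2)^(τ/t½) = (1/2)^(93/31) ≈ 0.1250.
C₀ = D/Vd = 400/50 ≈ 8.000 mcg/mL.
Before the 4th dose, 3 doses have been given. Superposition: Cmin = C₀·(f + f² + … + f^3).
≈ 8.000 × (0.1250 + 0.0156 + 0.0020) ≈ 8.000 × 0.1426 ≈ 1.141 mcg/mL.

1.1 mcg/mL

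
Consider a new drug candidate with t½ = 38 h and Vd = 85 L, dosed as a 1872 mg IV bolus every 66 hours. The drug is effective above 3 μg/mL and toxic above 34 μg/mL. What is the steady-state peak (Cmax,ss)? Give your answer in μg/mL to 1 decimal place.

31.5 μg/mL

k = ln2/t½ = ln2/38 ≈ 0.018241 h⁻¹; fraction remaining f = e^(−kτ) = e^(−0.018241×66) ≈ 0.3000.
At steady state, accumulation factor R = 1/(1 − e^(−kτ)) ≈ 1.4286.
Single-dose peak C₀ = D/Vd = 1872/85 ≈ 22.024 μg/mL.
Steady-state peak Cmax,ss = C₀·R ≈ 22.024 × 1.4286 ≈ 31.463 μg/mL.
Peak 31.5 μg/mL vs MTC 34 μg/mL: below toxic threshold.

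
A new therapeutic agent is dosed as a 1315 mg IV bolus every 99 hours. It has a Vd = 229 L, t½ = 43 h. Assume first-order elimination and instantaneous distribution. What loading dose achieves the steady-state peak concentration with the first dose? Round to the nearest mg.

1649 mg

f = (1/2)^(99/43) ≈ 0.202736; accumulation ratio R = 1/(1−f) ≈ 1.25429.
Loading dose to hit Cmax,ss on first dose: D_load = D_maint·R ≈ 1315 × 1.25429 ≈ 1649.39 mg.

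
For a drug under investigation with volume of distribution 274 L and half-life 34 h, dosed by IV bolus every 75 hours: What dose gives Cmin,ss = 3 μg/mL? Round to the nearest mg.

2970 mg

τ/t½ = 75/34 ≈ 2.2059, so f = (1/2)^(75/34) ≈ 0.216752.
Cmin,ss = (D/Vd)·f/(1−f), so D = Cmin,ss·Vd·(1−f)/f.
D = 3 × 274 × (1−f)/f ≈ 3 × 274 × 3.61357 ≈ 2970.35 mg.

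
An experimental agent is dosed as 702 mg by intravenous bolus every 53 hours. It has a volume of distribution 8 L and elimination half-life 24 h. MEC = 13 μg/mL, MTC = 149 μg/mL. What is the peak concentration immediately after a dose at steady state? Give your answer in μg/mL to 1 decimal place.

112.0 μg/mL

k = ln2/t½ = ln2/24 ≈ 0.028881 h⁻¹; fraction remaining f = e^(−kτ) = e^(−0.028881×53) ≈ 0.2164.
Accumulation ratio R = 1/(1 − f) ≈ 1/0.7836 ≈ 1.2762.
Single-dose peak C₀ = D/Vd = 702/8 ≈ 87.750 μg/mL.
Cmax,ss = C₀/(1 − f) ≈ 87.750/0.7836 ≈ 111.983 μg/mL.
Peak 112.0 μg/mL vs MTC 149 μg/mL: below toxic threshold.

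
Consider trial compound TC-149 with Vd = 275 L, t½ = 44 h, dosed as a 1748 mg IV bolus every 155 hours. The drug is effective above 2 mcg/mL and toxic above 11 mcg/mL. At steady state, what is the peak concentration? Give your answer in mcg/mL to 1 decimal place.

Over one 155-h interval, 155/44 ≈ 3.5227 half-lives elapse, leaving f ≈ 0.0870 of each dose.
Accumulation ratio R = 1/(1 − f) ≈ 1/0.9130 ≈ 1.0953.
Single-dose peak C₀ = D/Vd = 1748/275 ≈ 6.356 mcg/mL.
Steady-state peak Cmax,ss = C₀·R ≈ 6.356 × 1.0953 ≈ 6.962 mcg/mL.
Peak 7.0 mcg/mL vs MTC 11 mcg/mL: below toxic threshold.

7.0 mcg/mL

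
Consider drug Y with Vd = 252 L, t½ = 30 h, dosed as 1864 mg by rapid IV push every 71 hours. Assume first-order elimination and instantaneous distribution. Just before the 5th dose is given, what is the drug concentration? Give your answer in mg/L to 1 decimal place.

f = (1/2)^(τ/t½) = (1/2)^(71/30) ≈ 0.1939.
C₀ = D/Vd = 1864/252 ≈ 7.397 mg/L.
Before the 5th dose, 4 doses have been given. Superposition: Cmin = C₀·(f + f² + … + f^4).
≈ 7.397 × (0.1939 + 0.0376 + 0.0073 + 0.0014) ≈ 7.397 × 0.2402 ≈ 1.777 mg/L.

1.8 mg/L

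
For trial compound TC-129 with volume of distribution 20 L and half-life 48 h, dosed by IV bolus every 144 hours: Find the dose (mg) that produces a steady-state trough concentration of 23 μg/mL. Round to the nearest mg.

3220 mg

τ/t½ = 144/48 ≈ 3, so f = (1/2)^(144/48) ≈ 0.125000.
Cmin,ss = (D/Vd)·f/(1−f), so D = Cmin,ss·Vd·(1−f)/f.
D = 23 × 20 × (1−f)/f ≈ 23 × 20 × 7.00000 ≈ 3220.00 mg.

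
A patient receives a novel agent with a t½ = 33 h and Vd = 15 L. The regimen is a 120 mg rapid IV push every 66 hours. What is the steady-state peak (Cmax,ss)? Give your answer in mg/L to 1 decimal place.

τ = 66 h = 2 half-lives, so f = (1/2)^2 = 0.25.
At steady state, R = 1/(1 − 0.25) = 4/3.
Single-dose peak C₀ = D/Vd = 120/15 = 8 mg/L.
Steady-state peak Cmax,ss = C₀·R = 8 × 4/3 ≈ 10.667 mg/L.

10.7 mg/L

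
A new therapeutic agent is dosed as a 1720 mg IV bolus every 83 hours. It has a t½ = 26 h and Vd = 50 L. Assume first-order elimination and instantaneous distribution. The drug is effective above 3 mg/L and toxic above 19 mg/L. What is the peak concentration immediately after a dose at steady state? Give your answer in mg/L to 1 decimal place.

Over one 83-h interval, 83/26 ≈ 3.1923 half-lives elapse, leaving f ≈ 0.1094 of each dose.
At steady state, accumulation factor R = 1/(1 − e^(−kτ)) ≈ 1.1228.
Each bolus raises the concentration by D/Vd = 1720/50 ≈ 34.400 mg/L.
Steady-state peak Cmax,ss = C₀·R ≈ 34.400 × 1.1228 ≈ 38.624 mg/L.
Peak 38.6 mg/L vs MTC 19 mg/L: exceeds toxic threshold.

38.6 mg/L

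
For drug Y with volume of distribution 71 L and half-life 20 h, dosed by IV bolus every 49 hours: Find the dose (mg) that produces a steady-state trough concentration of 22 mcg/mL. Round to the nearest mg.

6973 mg

τ/t½ = 49/20 ≈ 2.45, so f = (1/2)^(49/20) ≈ 0.183011.
Cmin,ss = (D/Vd)·f/(1−f), so D = Cmin,ss·Vd·(1−f)/f.
D = 22 × 71 × (1−f)/f ≈ 22 × 71 × 4.46415 ≈ 6973.00 mg.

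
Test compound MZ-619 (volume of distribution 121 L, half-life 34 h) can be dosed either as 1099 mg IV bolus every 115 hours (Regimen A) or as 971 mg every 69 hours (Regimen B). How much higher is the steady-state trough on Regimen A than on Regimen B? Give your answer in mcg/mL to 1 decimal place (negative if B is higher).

-1.6 mcg/mL

Regimen A: f = (1/2)^(115/34) ≈ 0.0959; Cmin,ss = (1099/121)·f/(1−f) ≈ 0.963 mcg/mL.
Regimen B: f = (1/2)^(69/34) ≈ 0.2450; Cmin,ss = (971/121)·f/(1−f) ≈ 2.604 mcg/mL.
Difference ≈ 0.963 − 2.604 ≈ -1.641 mcg/mL.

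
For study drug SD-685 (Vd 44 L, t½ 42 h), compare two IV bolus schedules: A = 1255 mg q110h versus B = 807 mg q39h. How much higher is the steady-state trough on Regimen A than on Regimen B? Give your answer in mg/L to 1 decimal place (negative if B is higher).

Regimen A: f = (1/2)^(110/42) ≈ 0.1628; Cmin,ss = (1255/44)·f/(1−f) ≈ 5.546 mg/L.
Regimen B: f = (1/2)^(39/42) ≈ 0.5254; Cmin,ss = (807/44)·f/(1−f) ≈ 20.304 mg/L.
Difference ≈ 5.546 − 20.304 ≈ -14.758 mg/L.

-14.8 mg/L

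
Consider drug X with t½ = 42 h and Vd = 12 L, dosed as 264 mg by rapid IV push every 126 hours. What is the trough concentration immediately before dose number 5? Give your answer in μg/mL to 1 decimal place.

3.1 μg/mL

f = (1/2)^(τ/t½) = (1/2)^(126/42) ≈ 0.1250.
C₀ = D/Vd = 264/12 ≈ 22.000 μg/mL.
Before the 5th dose, 4 doses have been given. Superposition: Cmin = C₀·(f + f² + … + f^4).
≈ 22.000 × (0.1250 + 0.0156 + 0.0020 + 0.0002) ≈ 22.000 × 0.1428 ≈ 3.142 μg/mL.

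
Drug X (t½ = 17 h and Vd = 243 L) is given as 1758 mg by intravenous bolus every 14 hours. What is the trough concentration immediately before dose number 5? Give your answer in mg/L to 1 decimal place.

f = (1/2)^(τ/t½) = (1/2)^(14/17) ≈ 0.5651.
C₀ = D/Vd = 1758/243 ≈ 7.235 mg/L.
Before the 5th dose, 4 doses have been given. Superposition: Cmin = C₀·(f + f² + … + f^4).
≈ 7.235 × (0.5651 + 0.3193 + 0.1805 + 0.1020) ≈ 7.235 × 1.1669 ≈ 8.443 mg/L.

8.4 mg/L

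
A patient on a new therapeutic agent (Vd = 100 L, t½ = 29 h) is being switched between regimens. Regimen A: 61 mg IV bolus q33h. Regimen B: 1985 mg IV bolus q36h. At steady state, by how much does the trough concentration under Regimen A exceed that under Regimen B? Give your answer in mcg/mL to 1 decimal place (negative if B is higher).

Regimen A: f = (1/2)^(33/29) ≈ 0.4544; Cmin,ss = (61/100)·f/(1−f) ≈ 0.508 mcg/mL.
Regimen B: f = (1/2)^(36/29) ≈ 0.4230; Cmin,ss = (1985/100)·f/(1−f) ≈ 14.552 mcg/mL.
Difference ≈ 0.508 − 14.552 ≈ -14.044 mcg/mL.

-14.0 mcg/mL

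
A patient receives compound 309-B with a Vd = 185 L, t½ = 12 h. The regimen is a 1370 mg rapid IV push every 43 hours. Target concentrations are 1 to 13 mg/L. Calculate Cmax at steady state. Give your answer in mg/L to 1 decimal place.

8.1 mg/L

k = ln2/t½ = ln2/12 ≈ 0.057762 h⁻¹; fraction remaining f = e^(−kτ) = e^(−0.057762×43) ≈ 0.0834.
At steady state, accumulation factor R = 1/(1 − e^(−kτ)) ≈ 1.0910.
Single-dose peak C₀ = D/Vd = 1370/185 ≈ 7.405 mg/L.
Steady-state peak Cmax,ss = C₀·R ≈ 7.405 × 1.0910 ≈ 8.079 mg/L.
Peak 8.1 mg/L vs MTC 13 mg/L: below toxic threshold.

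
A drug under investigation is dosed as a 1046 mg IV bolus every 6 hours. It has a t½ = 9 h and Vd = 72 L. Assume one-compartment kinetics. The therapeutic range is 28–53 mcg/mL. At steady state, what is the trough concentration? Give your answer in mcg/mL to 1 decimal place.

Over one 6-h interval, 6/9 ≈ 0.66667 half-lives elapse, leaving f ≈ 0.6300 of each dose.
Single-dose peak C₀ = D/Vd = 1046/72 ≈ 14.528 mcg/mL.
Steady-state trough Cmin,ss = C₀·f/(1−f) ≈ 14.528 × 0.6300/0.3700 ≈ 24.737 mcg/mL.
Trough 24.7 mcg/mL vs MEC 28 mcg/mL: subtherapeutic.

24.7 mcg/mL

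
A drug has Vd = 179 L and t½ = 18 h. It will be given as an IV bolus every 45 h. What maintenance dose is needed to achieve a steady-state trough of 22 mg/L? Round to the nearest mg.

τ/t½ = 45/18 ≈ 2.5, so f = (1/2)^(45/18) ≈ 0.176777.
Cmin,ss = (D/Vd)·f/(1−f), so D = Cmin,ss·Vd·(1−f)/f.
D = 22 × 179 × (1−f)/f ≈ 22 × 179 × 4.65684 ≈ 18338.64 mg.

18339 mg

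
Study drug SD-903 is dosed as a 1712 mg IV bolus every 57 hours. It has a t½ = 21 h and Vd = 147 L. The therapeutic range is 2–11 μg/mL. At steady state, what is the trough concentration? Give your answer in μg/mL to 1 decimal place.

2.1 μg/mL

τ/t½ = 57/21 ≈ 2.7143, so fraction remaining f = (1/2)^(57/21) ≈ 0.1524.
At steady state, accumulation factor R = 1/(1 − e^(−kτ)) ≈ 1.1798.
Each bolus raises the concentration by D/Vd = 1712/147 ≈ 11.646 μg/mL.
Cmax,ss = C₀/(1 − f) ≈ 11.646/0.8476 ≈ 13.740 μg/mL.
Steady-state trough Cmin,ss = Cmax,ss·f ≈ 13.740 × 0.1524 ≈ 2.094 μg/mL.
Trough 2.1 μg/mL vs MEC 2 μg/mL: adequate.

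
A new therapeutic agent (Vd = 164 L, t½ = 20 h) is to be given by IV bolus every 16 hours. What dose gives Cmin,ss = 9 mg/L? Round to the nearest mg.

1094 mg

τ/t½ = 16/20 ≈ 0.8, so f = (1/2)^(16/20) ≈ 0.574349.
Cmin,ss = (D/Vd)·f/(1−f), so D = Cmin,ss·Vd·(1−f)/f.
D = 9 × 164 × (1−f)/f ≈ 9 × 164 × 0.74110 ≈ 1093.86 mg.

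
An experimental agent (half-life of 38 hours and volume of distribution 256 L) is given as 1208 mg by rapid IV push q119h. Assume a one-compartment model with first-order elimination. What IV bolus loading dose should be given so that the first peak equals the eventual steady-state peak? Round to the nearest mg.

f = (1/2)^(119/38) ≈ 0.114104; accumulation ratio R = 1/(1−f) ≈ 1.12880.
Loading dose to hit Cmax,ss on first dose: D_load = D_maint·R ≈ 1208 × 1.12880 ≈ 1363.59 mg.

1364 mg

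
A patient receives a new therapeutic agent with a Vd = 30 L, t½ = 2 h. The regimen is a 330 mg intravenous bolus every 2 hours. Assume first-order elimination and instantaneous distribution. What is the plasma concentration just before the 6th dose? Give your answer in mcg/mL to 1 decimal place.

f = (1/2)^(τ/t½) = (1/2)^(2/2) ≈ 0.5000.
C₀ = D/Vd = 330/30 ≈ 11.000 mcg/mL.
Before the 6th dose, 5 doses have been given. Superposition: Cmin = C₀·(f + f² + … + f^5).
≈ 11.000 × (0.5000 + 0.2500 + 0.1250 + 0.0625 + 0.0313) ≈ 11.000 × 0.9688 ≈ 10.657 mcg/mL.

10.7 mcg/mL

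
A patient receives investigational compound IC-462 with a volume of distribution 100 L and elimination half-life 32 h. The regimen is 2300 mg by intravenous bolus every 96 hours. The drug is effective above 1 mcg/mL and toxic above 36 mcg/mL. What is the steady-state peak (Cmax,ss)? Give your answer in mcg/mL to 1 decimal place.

26.3 mcg/mL

τ = 96 h = 3 half-lives, so f = (1/2)^3 = 0.125.
Accumulation ratio R = 1/(1 − f) = 1/0.875 = 8/7.
Single-dose peak C₀ = D/Vd = 2300/100 = 23 mcg/mL.
Steady-state peak Cmax,ss = C₀·R = 23 × 8/7 ≈ 26.286 mcg/mL.
Peak 26.3 mcg/mL vs MTC 36 mcg/mL: below toxic threshold.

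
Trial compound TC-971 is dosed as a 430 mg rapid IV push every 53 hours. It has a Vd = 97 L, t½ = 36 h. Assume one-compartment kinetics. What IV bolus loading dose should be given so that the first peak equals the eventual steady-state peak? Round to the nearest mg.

672 mg

f = (1/2)^(53/36) ≈ 0.360427; accumulation ratio R = 1/(1−f) ≈ 1.56354.
Loading dose to hit Cmax,ss on first dose: D_load = D_maint·R ≈ 430 × 1.56354 ≈ 672.32 mg.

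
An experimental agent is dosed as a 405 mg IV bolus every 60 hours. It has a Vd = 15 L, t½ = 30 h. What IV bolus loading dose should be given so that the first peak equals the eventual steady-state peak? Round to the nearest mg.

540 mg

f = (1/2)^(60/30) ≈ 0.250000; accumulation ratio R = 1/(1−f) ≈ 1.33333.
Loading dose to hit Cmax,ss on first dose: D_load = D_maint·R ≈ 405 × 1.33333 ≈ 540.00 mg.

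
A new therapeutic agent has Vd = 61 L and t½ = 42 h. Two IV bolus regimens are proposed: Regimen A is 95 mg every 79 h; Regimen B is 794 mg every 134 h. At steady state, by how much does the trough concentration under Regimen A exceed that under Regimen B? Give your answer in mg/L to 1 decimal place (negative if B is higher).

-1.0 mg/L

Regimen A: f = (1/2)^(79/42) ≈ 0.2715; Cmin,ss = (95/61)·f/(1−f) ≈ 0.580 mg/L.
Regimen B: f = (1/2)^(134/42) ≈ 0.1095; Cmin,ss = (794/61)·f/(1−f) ≈ 1.601 mg/L.
Difference ≈ 0.580 − 1.601 ≈ -1.021 mg/L.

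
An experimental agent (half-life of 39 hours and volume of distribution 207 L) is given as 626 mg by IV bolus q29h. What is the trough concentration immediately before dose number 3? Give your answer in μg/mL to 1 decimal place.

f = (1/2)^(τ/t½) = (1/2)^(29/39) ≈ 0.5973.
C₀ = D/Vd = 626/207 ≈ 3.024 μg/mL.
Before the 3rd dose, 2 doses have been given. Superposition: Cmin = C₀·(f + f²).
≈ 3.024 × (0.5973 + 0.3568) ≈ 3.024 × 0.9541 ≈ 2.885 μg/mL.

2.9 μg/mL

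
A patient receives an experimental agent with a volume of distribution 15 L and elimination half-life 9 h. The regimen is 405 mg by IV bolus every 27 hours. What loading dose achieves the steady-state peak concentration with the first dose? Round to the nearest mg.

463 mg

f = (1/2)^(27/9) ≈ 0.125000; accumulation ratio R = 1/(1−f) ≈ 1.14286.
Loading dose to hit Cmax,ss on first dose: D_load = D_maint·R ≈ 405 × 1.14286 ≈ 462.86 mg.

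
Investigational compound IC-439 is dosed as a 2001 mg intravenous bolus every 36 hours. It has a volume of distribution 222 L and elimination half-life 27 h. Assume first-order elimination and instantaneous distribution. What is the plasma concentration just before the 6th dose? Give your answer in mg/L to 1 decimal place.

5.9 mg/L

f = (1/2)^(τ/t½) = (1/2)^(36/27) ≈ 0.3969.
C₀ = D/Vd = 2001/222 ≈ 9.014 mg/L.
Before the 6th dose, 5 doses have been given. Superposition: Cmin = C₀·(f + f² + … + f^5).
≈ 9.014 × (0.3969 + 0.1575 + 0.0625 + 0.0248 + 0.0098) ≈ 9.014 × 0.6515 ≈ 5.873 mg/L.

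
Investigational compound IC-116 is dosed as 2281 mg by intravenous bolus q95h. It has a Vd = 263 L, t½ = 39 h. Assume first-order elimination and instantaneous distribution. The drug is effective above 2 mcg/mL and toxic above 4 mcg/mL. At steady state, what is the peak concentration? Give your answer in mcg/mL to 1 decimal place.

Over one 95-h interval, 95/39 ≈ 2.4359 half-lives elapse, leaving f ≈ 0.1848 of each dose.
At steady state, accumulation factor R = 1/(1 − e^(−kτ)) ≈ 1.2267.
Each bolus raises the concentration by D/Vd = 2281/263 ≈ 8.673 mcg/mL.
Cmax,ss = C₀/(1 − f) ≈ 8.673/0.8152 ≈ 10.639 mcg/mL.
Peak 10.6 mcg/mL vs MTC 4 mcg/mL: exceeds toxic threshold.

10.6 mcg/mL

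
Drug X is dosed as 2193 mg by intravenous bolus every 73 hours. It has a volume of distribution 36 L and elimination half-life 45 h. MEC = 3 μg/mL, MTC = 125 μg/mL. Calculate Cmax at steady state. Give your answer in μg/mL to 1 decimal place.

Over one 73-h interval, 73/45 ≈ 1.6222 half-lives elapse, leaving f ≈ 0.3248 of each dose.
At steady state, accumulation factor R = 1/(1 − e^(−kτ)) ≈ 1.4810.
Single-dose peak C₀ = D/Vd = 2193/36 ≈ 60.917 μg/mL.
Steady-state peak Cmax,ss = C₀·R ≈ 60.917 × 1.4810 ≈ 90.218 μg/mL.
Peak 90.2 μg/mL vs MTC 125 μg/mL: below toxic threshold.

90.2 μg/mL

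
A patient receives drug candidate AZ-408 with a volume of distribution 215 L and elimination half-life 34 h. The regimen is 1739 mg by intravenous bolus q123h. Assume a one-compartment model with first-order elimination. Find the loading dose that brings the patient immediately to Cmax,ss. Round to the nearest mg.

1893 mg

f = (1/2)^(123/34) ≈ 0.081467; accumulation ratio R = 1/(1−f) ≈ 1.08869.
Loading dose to hit Cmax,ss on first dose: D_load = D_maint·R ≈ 1739 × 1.08869 ≈ 1893.23 mg.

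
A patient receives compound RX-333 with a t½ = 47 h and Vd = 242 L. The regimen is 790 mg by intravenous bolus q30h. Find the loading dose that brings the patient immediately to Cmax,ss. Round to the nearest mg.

f = (1/2)^(30/47) ≈ 0.642471; accumulation ratio R = 1/(1−f) ≈ 2.79698.
Loading dose to hit Cmax,ss on first dose: D_load = D_maint·R ≈ 790 × 2.79698 ≈ 2209.61 mg.

2210 mg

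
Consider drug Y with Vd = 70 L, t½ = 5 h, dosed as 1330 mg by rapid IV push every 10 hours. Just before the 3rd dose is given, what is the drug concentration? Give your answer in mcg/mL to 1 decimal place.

5.9 mcg/mL

f = (1/2)^(τ/t½) = (1/2)^(10/5) ≈ 0.2500.
C₀ = D/Vd = 1330/70 ≈ 19.000 mcg/mL.
Before the 3rd dose, 2 doses have been given. Superposition: Cmin = C₀·(f + f²).
≈ 19.000 × (0.2500 + 0.0625) ≈ 19.000 × 0.3125 ≈ 5.938 mcg/mL.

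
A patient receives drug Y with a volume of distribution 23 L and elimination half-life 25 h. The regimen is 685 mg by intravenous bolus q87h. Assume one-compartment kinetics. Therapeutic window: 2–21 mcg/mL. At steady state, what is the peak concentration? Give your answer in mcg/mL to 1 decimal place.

τ/t½ = 87/25 ≈ 3.48, so fraction remaining f = (1/2)^(87/25) ≈ 0.0896.
At steady state, accumulation factor R = 1/(1 − e^(−kτ)) ≈ 1.0984.
Single-dose peak C₀ = D/Vd = 685/23 ≈ 29.783 mcg/mL.
Steady-state peak Cmax,ss = C₀·R ≈ 29.783 × 1.0984 ≈ 32.714 mcg/mL.
Peak 32.7 mcg/mL vs MTC 21 mcg/mL: exceeds toxic threshold.

32.7 mcg/mL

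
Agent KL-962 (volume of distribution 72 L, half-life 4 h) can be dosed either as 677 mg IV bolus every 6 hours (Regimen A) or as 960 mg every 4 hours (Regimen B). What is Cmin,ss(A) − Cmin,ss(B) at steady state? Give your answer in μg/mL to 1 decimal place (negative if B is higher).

Regimen A: f = (1/2)^(6/4) ≈ 0.3536; Cmin,ss = (677/72)·f/(1−f) ≈ 5.144 μg/mL.
Regimen B: f = (1/2)^(4/4) ≈ 0.5000; Cmin,ss = (960/72)·f/(1−f) ≈ 13.333 μg/mL.
Difference ≈ 5.144 − 13.333 ≈ -8.189 μg/mL.

-8.2 μg/mL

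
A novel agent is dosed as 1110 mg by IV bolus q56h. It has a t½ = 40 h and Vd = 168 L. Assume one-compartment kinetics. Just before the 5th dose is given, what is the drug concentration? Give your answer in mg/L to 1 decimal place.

f = (1/2)^(τ/t½) = (1/2)^(56/40) ≈ 0.3789.
C₀ = D/Vd = 1110/168 ≈ 6.607 mg/L.
Before the 5th dose, 4 doses have been given. Superposition: Cmin = C₀·(f + f² + … + f^4).
≈ 6.607 × (0.3789 + 0.1436 + 0.0544 + 0.0206) ≈ 6.607 × 0.5975 ≈ 3.948 mg/L.

3.9 mg/L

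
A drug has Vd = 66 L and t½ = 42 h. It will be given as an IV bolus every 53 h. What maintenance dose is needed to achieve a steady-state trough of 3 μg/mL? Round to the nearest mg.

277 mg

τ/t½ = 53/42 ≈ 1.2619, so f = (1/2)^(53/42) ≈ 0.416993.
Cmin,ss = (D/Vd)·f/(1−f), so D = Cmin,ss·Vd·(1−f)/f.
D = 3 × 66 × (1−f)/f ≈ 3 × 66 × 1.39812 ≈ 276.83 mg.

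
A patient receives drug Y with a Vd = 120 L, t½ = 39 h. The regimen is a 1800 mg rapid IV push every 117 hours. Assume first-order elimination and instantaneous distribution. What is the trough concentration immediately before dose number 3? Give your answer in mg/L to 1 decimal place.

f = (1/2)^(τ/t½) = (1/2)^(117/39) ≈ 0.1250.
C₀ = D/Vd = 1800/120 ≈ 15.000 mg/L.
Before the 3rd dose, 2 doses have been given. Superposition: Cmin = C₀·(f + f²).
≈ 15.000 × (0.1250 + 0.0156) ≈ 15.000 × 0.1406 ≈ 2.109 mg/L.

2.1 mg/L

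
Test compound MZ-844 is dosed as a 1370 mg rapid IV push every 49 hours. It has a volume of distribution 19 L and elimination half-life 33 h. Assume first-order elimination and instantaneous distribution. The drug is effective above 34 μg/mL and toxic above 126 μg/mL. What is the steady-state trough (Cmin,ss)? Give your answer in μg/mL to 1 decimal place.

k = ln2/t½ = ln2/33 ≈ 0.021004 h⁻¹; fraction remaining f = e^(−kτ) = e^(−0.021004×49) ≈ 0.3573.
Accumulation ratio R = 1/(1 − f) ≈ 1/0.6427 ≈ 1.5559.
Each bolus raises the concentration by D/Vd = 1370/19 ≈ 72.105 μg/mL.
Steady-state peak Cmax,ss = C₀·R ≈ 72.105 × 1.5559 ≈ 112.188 μg/mL.
One interval later, Cmin,ss = Cmax,ss·e^(−kτ) ≈ 112.188 × 0.3573 ≈ 40.085 μg/mL.
Trough 40.1 μg/mL vs MEC 34 μg/mL: adequate.

40.1 μg/mL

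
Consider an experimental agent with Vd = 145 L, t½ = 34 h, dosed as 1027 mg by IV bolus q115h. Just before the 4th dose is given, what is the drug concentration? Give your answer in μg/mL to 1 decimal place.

f = (1/2)^(τ/t½) = (1/2)^(115/34) ≈ 0.0959.
C₀ = D/Vd = 1027/145 ≈ 7.083 μg/mL.
Before the 4th dose, 3 doses have been given. Superposition: Cmin = C₀·(f + f² + … + f^3).
≈ 7.083 × (0.0959 + 0.0092 + 0.0009) ≈ 7.083 × 0.1060 ≈ 0.751 μg/mL.

0.8 μg/mL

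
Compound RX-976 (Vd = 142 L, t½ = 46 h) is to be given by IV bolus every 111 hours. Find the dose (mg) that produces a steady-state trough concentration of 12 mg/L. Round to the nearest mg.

7371 mg

τ/t½ = 111/46 ≈ 2.413, so f = (1/2)^(111/46) ≈ 0.187759.
Cmin,ss = (D/Vd)·f/(1−f), so D = Cmin,ss·Vd·(1−f)/f.
D = 12 × 142 × (1−f)/f ≈ 12 × 142 × 4.32598 ≈ 7371.47 mg.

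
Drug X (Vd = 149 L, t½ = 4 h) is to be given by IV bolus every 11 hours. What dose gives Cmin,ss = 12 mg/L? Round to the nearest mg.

10240 mg

τ/t½ = 11/4 ≈ 2.75, so f = (1/2)^(11/4) ≈ 0.148651.
Cmin,ss = (D/Vd)·f/(1−f), so D = Cmin,ss·Vd·(1−f)/f.
D = 12 × 149 × (1−f)/f ≈ 12 × 149 × 5.72717 ≈ 10240.18 mg.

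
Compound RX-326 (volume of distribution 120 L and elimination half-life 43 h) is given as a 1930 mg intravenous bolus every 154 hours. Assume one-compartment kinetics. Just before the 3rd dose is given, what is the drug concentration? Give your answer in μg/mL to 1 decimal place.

f = (1/2)^(τ/t½) = (1/2)^(154/43) ≈ 0.0835.
C₀ = D/Vd = 1930/120 ≈ 16.083 μg/mL.
Before the 3rd dose, 2 doses have been given. Superposition: Cmin = C₀·(f + f²).
≈ 16.083 × (0.0835 + 0.0070) ≈ 16.083 × 0.0905 ≈ 1.456 μg/mL.

1.5 μg/mL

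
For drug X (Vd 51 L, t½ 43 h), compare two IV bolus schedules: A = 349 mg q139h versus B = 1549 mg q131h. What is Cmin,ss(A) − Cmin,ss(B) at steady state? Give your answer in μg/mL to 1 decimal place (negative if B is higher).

Regimen A: f = (1/2)^(139/43) ≈ 0.1064; Cmin,ss = (349/51)·f/(1−f) ≈ 0.815 μg/mL.
Regimen B: f = (1/2)^(131/43) ≈ 0.1210; Cmin,ss = (1549/51)·f/(1−f) ≈ 4.181 μg/mL.
Difference ≈ 0.815 − 4.181 ≈ -3.366 μg/mL.

-3.4 μg/mL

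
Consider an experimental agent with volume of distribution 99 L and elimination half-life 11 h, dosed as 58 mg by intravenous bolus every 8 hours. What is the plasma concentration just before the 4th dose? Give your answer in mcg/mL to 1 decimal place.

f = (1/2)^(τ/t½) = (1/2)^(8/11) ≈ 0.6040.
C₀ = D/Vd = 58/99 ≈ 0.586 mcg/mL.
Before the 4th dose, 3 doses have been given. Superposition: Cmin = C₀·(f + f² + … + f^3).
≈ 0.586 × (0.6040 + 0.3648 + 0.2203) ≈ 0.586 × 1.1891 ≈ 0.697 mcg/mL.

0.7 mcg/mL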